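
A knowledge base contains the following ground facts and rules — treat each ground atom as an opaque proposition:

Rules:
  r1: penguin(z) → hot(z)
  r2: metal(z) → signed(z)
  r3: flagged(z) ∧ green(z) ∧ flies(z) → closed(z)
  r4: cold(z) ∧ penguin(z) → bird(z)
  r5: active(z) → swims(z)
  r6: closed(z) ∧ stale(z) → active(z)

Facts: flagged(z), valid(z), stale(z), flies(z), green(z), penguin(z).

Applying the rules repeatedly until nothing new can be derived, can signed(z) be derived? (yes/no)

Round 1: r1 [penguin(z) → hot(z)]; r3 [flagged(z) ∧ green(z) ∧ flies(z) → closed(z)]. New: hot(z), closed(z).
Round 2: r6 [closed(z) ∧ stale(z) → active(z)]. New: active(z).
Round 3: r5 [active(z) → swims(z)]. New: swims(z).
Fixed point reached. signed(z) is concluded only by r2; r2 needs metal(z) (never derived).

no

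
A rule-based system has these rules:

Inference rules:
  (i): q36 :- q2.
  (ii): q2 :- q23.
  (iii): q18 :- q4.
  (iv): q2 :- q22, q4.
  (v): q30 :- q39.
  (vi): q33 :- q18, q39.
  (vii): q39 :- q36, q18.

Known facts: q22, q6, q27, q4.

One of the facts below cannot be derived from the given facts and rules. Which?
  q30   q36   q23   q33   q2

q23

Round 1: (iii) [q18 :- q4.]; (iv) [q2 :- q22, q4.]. Adds q18, q2.
Round 2: (i) [q36 :- q2.]. Adds q36.
Round 3: (vii) [q39 :- q36, q18.]. Adds q39.
Round 4: (v) [q30 :- q39.]; (vi) [q33 :- q18, q39.]. Adds q30, q33.
Derived: q36 (round 2), q30 (round 4), q33 (round 4), q2 (round 1). q23 never appears in any round.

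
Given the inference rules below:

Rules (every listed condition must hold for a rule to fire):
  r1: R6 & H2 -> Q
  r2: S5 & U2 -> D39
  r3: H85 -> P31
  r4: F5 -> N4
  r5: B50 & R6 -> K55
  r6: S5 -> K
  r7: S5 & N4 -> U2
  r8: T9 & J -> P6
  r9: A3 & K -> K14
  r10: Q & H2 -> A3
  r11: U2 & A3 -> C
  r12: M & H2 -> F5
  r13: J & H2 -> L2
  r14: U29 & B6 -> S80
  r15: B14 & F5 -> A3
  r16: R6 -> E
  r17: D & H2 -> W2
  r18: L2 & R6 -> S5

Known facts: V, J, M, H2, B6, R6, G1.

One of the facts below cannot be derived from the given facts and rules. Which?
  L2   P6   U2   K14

Round 1: r1 [R6 & H2 -> Q]; r12 [M & H2 -> F5]; r13 [J & H2 -> L2]; r16 [R6 -> E]. Adds Q, F5, L2, E.
Round 2: r4 [F5 -> N4]; r10 [Q & H2 -> A3]; r18 [L2 & R6 -> S5]. Adds N4, A3, S5.
Round 3: r6 [S5 -> K]; r7 [S5 & N4 -> U2]. Adds K, U2.
Round 4: r2 [S5 & U2 -> D39]; r9 [A3 & K -> K14]; r11 [U2 & A3 -> C]. Adds D39, K14, C.
Derived: U2 (round 3), L2 (round 1), K14 (round 4). P6 never appears in any round.

P6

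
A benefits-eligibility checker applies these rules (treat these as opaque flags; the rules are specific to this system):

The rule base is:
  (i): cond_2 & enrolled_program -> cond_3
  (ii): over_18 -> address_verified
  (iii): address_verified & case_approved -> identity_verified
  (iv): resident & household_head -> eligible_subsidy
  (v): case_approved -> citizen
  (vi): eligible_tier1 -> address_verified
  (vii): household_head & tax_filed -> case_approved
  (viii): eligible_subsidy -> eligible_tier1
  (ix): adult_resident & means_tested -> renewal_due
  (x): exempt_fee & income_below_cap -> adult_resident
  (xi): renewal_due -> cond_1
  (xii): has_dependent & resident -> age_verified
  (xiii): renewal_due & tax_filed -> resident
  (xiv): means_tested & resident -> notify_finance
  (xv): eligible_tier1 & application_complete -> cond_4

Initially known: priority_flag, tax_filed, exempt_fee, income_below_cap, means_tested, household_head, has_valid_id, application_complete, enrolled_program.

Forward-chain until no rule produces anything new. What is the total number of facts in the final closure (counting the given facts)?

[1] (vii) [household_head & tax_filed -> case_approved]; (x) [exempt_fee & income_below_cap -> adult_resident]. ⇒ new: case_approved, adult_resident.
[2] (v) [case_approved -> citizen]; (ix) [adult_resident & means_tested -> renewal_due]. ⇒ new: citizen, renewal_due.
[3] (xi) [renewal_due -> cond_1]; (xiii) [renewal_due & tax_filed -> resident]. ⇒ new: cond_1, resident.
[4] (iv) [resident & household_head -> eligible_subsidy]; (xiv) [means_tested & resident -> notify_finance]. ⇒ new: eligible_subsidy, notify_finance.
[5] (viii) [eligible_subsidy -> eligible_tier1]. ⇒ new: eligible_tier1.
[6] (vi) [eligible_tier1 -> address_verified]; (xv) [eligible_tier1 & application_complete -> cond_4]. ⇒ new: address_verified, cond_4.
[7] (iii) [address_verified & case_approved -> identity_verified]. ⇒ new: identity_verified.
Closure: {address_verified, adult_resident, application_complete, case_approved, citizen, cond_1, cond_4, eligible_subsidy, eligible_tier1, enrolled_program, exempt_fee, has_valid_id, household_head, identity_verified, income_below_cap, means_tested, notify_finance, priority_flag, renewal_due, resident, tax_filed} — 21 facts.

21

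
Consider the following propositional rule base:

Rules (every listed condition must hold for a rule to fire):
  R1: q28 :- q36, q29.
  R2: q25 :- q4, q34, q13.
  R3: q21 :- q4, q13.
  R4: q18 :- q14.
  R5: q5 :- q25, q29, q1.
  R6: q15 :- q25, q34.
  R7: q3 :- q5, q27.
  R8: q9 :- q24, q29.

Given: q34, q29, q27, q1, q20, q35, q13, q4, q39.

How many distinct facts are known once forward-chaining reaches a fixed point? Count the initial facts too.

Round 1 fires R2, R3, giving q25, q21.
Round 2 fires R5, R6, giving q5, q15.
Round 3 fires R7, giving q3.
Closure: {q1, q13, q15, q20, q21, q25, q27, q29, q3, q34, q35, q39, q4, q5} — 14 facts.

14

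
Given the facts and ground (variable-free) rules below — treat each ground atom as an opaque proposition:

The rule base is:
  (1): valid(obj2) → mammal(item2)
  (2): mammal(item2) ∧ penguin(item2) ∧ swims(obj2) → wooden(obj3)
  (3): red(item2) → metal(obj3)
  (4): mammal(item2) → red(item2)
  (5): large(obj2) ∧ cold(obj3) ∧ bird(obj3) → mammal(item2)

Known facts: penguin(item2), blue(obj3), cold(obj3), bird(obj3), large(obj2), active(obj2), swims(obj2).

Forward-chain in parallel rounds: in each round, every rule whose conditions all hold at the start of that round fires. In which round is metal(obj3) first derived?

Round 1 fires (5), giving mammal(item2).
Round 2 fires (2), (4), giving wooden(obj3), red(item2).
Round 3 fires (3), giving metal(obj3).
metal(obj3) first appears in round 3.

3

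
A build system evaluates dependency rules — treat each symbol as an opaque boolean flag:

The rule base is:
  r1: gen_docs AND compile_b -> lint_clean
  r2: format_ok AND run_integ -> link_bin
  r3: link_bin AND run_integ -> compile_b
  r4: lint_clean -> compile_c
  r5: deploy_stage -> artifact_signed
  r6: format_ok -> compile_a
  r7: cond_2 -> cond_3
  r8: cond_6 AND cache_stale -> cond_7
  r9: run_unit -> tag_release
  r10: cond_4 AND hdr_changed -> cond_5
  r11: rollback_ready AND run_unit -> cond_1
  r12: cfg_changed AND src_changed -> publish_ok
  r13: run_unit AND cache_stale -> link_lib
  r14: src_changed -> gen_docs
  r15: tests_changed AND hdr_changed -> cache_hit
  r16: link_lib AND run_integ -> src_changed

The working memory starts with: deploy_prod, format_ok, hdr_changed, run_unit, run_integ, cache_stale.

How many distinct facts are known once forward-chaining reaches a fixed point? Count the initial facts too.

Round 1: r2 [format_ok AND run_integ -> link_bin]; r6 [format_ok -> compile_a]; r9 [run_unit -> tag_release]; r13 [run_unit AND cache_stale -> link_lib]. Adds link_bin, compile_a, tag_release, link_lib.
Round 2: r3 [link_bin AND run_integ -> compile_b]; r16 [link_lib AND run_integ -> src_changed]. Adds compile_b, src_changed.
Round 3: r14 [src_changed -> gen_docs]. Adds gen_docs.
Round 4: r1 [gen_docs AND compile_b -> lint_clean]. Adds lint_clean.
Round 5: r4 [lint_clean -> compile_c]. Adds compile_c.
Closure: {cache_stale, compile_a, compile_b, compile_c, deploy_prod, format_ok, gen_docs, hdr_changed, link_bin, link_lib, lint_clean, run_integ, run_unit, src_changed, tag_release} — 15 facts.

15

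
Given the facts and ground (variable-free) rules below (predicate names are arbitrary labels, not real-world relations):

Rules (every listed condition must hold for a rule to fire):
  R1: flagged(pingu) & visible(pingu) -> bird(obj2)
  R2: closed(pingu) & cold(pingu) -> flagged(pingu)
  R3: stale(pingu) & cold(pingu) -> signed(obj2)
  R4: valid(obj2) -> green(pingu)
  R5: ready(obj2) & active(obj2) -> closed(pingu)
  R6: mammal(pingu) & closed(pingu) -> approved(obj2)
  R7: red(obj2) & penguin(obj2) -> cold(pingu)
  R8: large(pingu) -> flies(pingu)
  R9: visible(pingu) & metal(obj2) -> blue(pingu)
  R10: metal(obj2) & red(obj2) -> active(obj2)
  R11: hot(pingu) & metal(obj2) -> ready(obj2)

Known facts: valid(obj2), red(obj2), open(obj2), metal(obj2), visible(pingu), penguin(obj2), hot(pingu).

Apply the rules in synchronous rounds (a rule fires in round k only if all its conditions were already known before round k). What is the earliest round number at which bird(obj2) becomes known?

Round 1 fires R4, R7, R9, R10, R11, giving green(pingu), cold(pingu), blue(pingu), active(obj2), ready(obj2).
Round 2 fires R5, giving closed(pingu).
Round 3 fires R2, giving flagged(pingu).
Round 4 fires R1, giving bird(obj2).
bird(obj2) first appears in round 4.

4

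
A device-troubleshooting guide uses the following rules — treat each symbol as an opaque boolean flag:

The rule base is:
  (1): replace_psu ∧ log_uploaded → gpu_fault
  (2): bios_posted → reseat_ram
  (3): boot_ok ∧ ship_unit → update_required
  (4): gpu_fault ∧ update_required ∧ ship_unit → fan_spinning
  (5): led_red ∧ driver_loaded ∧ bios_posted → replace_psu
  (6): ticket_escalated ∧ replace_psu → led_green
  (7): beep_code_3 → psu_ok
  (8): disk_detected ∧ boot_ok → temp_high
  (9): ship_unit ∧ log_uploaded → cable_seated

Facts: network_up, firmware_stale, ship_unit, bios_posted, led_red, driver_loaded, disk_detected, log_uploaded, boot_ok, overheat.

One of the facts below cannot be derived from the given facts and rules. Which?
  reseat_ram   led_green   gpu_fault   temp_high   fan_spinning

Round 1 — (2), (3), (5), (8), (9), derive reseat_ram, update_required, replace_psu, temp_high, cable_seated.
Round 2 — (1), derive gpu_fault.
Round 3 — (4), derive fan_spinning.
Derived: reseat_ram (round 1), fan_spinning (round 3), temp_high (round 1), gpu_fault (round 2). led_green never appears in any round.

led_green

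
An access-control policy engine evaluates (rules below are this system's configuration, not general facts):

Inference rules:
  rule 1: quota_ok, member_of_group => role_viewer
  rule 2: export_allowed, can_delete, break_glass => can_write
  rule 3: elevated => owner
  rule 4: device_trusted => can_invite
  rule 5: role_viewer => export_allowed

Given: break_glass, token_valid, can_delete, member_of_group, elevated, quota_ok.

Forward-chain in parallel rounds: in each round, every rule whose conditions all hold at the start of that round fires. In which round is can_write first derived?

3

Round 1 fires rule 1, rule 3, giving role_viewer, owner.
Round 2 fires rule 5, giving export_allowed.
Round 3 fires rule 2, giving can_write.
can_write first appears in round 3.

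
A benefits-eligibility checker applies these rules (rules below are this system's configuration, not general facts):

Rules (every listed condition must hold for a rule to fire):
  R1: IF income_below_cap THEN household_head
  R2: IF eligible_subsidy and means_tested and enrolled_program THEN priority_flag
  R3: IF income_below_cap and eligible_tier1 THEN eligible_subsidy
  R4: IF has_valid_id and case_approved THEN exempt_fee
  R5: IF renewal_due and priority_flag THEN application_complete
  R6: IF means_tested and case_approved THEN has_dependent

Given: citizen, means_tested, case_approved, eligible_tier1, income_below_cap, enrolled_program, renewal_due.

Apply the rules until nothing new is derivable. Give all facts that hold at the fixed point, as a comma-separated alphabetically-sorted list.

application_complete, case_approved, citizen, eligible_subsidy, eligible_tier1, enrolled_program, has_dependent, household_head, income_below_cap, means_tested, priority_flag, renewal_due

Round 1: R1 [IF income_below_cap THEN household_head]; R3 [IF income_below_cap and eligible_tier1 THEN eligible_subsidy]; R6 [IF means_tested and case_approved THEN has_dependent]. New: household_head, eligible_subsidy, has_dependent.
Round 2: R2 [IF eligible_subsidy and means_tested and enrolled_program THEN priority_flag]. New: priority_flag.
Round 3: R5 [IF renewal_due and priority_flag THEN application_complete]. New: application_complete.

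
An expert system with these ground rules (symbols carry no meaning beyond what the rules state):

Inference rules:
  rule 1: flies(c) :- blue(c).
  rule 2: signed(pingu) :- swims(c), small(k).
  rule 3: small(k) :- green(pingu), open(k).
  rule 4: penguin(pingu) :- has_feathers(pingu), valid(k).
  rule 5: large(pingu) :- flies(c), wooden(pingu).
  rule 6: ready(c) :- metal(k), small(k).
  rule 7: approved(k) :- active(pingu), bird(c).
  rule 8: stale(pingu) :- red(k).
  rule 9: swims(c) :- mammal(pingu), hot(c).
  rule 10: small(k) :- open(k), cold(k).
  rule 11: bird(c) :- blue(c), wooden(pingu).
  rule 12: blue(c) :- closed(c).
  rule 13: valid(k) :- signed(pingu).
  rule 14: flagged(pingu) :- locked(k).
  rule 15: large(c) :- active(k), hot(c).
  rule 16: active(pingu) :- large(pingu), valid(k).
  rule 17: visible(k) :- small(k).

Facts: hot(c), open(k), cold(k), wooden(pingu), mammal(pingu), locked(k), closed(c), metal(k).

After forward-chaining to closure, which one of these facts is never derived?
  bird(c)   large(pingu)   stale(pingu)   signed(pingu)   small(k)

stale(pingu)

Round 1 fires rule 9, rule 10, rule 12, rule 14, giving swims(c), small(k), blue(c), flagged(pingu).
Round 2 fires rule 1, rule 2, rule 6, rule 11, rule 17, giving flies(c), signed(pingu), ready(c), bird(c), visible(k).
Round 3 fires rule 5, rule 13, giving large(pingu), valid(k).
Round 4 fires rule 16, giving active(pingu).
Round 5 fires rule 7, giving approved(k).
Derived: small(k) (round 1), large(pingu) (round 3), bird(c) (round 2), signed(pingu) (round 2). stale(pingu) never appears in any round.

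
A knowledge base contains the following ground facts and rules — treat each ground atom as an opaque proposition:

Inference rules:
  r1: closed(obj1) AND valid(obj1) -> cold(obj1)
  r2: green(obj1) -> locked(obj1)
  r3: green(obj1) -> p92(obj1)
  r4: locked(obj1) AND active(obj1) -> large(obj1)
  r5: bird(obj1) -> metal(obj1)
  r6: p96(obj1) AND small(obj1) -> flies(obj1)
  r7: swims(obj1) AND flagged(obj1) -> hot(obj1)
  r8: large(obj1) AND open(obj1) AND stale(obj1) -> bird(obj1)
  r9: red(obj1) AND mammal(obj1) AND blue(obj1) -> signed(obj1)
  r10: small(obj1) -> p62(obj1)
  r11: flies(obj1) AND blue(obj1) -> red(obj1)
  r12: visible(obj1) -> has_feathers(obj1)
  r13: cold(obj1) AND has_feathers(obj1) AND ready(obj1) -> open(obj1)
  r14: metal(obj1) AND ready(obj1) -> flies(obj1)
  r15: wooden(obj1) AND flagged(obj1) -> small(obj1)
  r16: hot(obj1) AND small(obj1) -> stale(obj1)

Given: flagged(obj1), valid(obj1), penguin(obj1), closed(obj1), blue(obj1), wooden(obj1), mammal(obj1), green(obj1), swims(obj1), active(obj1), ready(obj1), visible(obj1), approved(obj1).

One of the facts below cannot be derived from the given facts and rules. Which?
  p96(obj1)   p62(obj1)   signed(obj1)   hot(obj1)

p96(obj1)

Round 1: r1 [closed(obj1) AND valid(obj1) -> cold(obj1)]; r2 [green(obj1) -> locked(obj1)]; r3 [green(obj1) -> p92(obj1)]; r7 [swims(obj1) AND flagged(obj1) -> hot(obj1)]; r12 [visible(obj1) -> has_feathers(obj1)]; r15 [wooden(obj1) AND flagged(obj1) -> small(obj1)]. New: cold(obj1), locked(obj1), p92(obj1), hot(obj1), has_feathers(obj1), small(obj1).
Round 2: r4 [locked(obj1) AND active(obj1) -> large(obj1)]; r10 [small(obj1) -> p62(obj1)]; r13 [cold(obj1) AND has_feathers(obj1) AND ready(obj1) -> open(obj1)]; r16 [hot(obj1) AND small(obj1) -> stale(obj1)]. New: large(obj1), p62(obj1), open(obj1), stale(obj1).
Round 3: r8 [large(obj1) AND open(obj1) AND stale(obj1) -> bird(obj1)]. New: bird(obj1).
Round 4: r5 [bird(obj1) -> metal(obj1)]. New: metal(obj1).
Round 5: r14 [metal(obj1) AND ready(obj1) -> flies(obj1)]. New: flies(obj1).
Round 6: r11 [flies(obj1) AND blue(obj1) -> red(obj1)]. New: red(obj1).
Round 7: r9 [red(obj1) AND mammal(obj1) AND blue(obj1) -> signed(obj1)]. New: signed(obj1).
Derived: hot(obj1) (round 1), p62(obj1) (round 2), signed(obj1) (round 7). p96(obj1) never appears in any round.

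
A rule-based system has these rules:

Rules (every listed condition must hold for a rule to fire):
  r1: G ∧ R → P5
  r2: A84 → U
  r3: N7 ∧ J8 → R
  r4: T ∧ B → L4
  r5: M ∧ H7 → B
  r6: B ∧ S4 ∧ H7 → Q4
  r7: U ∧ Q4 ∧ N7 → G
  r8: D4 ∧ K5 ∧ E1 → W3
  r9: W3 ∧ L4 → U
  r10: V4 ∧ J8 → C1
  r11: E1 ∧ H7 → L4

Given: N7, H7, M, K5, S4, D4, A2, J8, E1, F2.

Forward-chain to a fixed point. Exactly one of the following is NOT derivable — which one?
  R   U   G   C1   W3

C1

Round 1: r3 [N7 ∧ J8 → R]; r5 [M ∧ H7 → B]; r8 [D4 ∧ K5 ∧ E1 → W3]; r11 [E1 ∧ H7 → L4]. New: R, B, W3, L4.
Round 2: r6 [B ∧ S4 ∧ H7 → Q4]; r9 [W3 ∧ L4 → U]. New: Q4, U.
Round 3: r7 [U ∧ Q4 ∧ N7 → G]. New: G.
Round 4: r1 [G ∧ R → P5]. New: P5.
Derived: U (round 2), W3 (round 1), R (round 1), G (round 3). C1 never appears in any round.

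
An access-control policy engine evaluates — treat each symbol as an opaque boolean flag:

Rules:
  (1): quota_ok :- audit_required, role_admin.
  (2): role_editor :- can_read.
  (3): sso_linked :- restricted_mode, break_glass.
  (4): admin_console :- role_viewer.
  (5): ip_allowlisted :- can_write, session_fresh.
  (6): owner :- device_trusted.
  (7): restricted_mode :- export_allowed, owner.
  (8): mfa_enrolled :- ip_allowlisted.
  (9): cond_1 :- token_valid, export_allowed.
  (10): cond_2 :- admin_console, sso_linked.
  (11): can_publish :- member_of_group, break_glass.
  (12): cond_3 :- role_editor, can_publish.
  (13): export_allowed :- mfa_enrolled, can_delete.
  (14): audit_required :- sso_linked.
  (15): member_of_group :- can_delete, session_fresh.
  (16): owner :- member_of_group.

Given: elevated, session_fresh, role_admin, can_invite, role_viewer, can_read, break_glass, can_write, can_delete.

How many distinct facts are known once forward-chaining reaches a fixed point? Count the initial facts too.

23

Round 1 fires (2), (4), (5), (15), giving role_editor, admin_console, ip_allowlisted, member_of_group.
Round 2 fires (8), (11), (16), giving mfa_enrolled, can_publish, owner.
Round 3 fires (12), (13), giving cond_3, export_allowed.
Round 4 fires (7), giving restricted_mode.
Round 5 fires (3), giving sso_linked.
Round 6 fires (10), (14), giving cond_2, audit_required.
Round 7 fires (1), giving quota_ok.
Closure: {admin_console, audit_required, break_glass, can_delete, can_invite, can_publish, can_read, can_write, cond_2, cond_3, elevated, export_allowed, ip_allowlisted, member_of_group, mfa_enrolled, owner, quota_ok, restricted_mode, role_admin, role_editor, role_viewer, session_fresh, sso_linked} — 23 facts.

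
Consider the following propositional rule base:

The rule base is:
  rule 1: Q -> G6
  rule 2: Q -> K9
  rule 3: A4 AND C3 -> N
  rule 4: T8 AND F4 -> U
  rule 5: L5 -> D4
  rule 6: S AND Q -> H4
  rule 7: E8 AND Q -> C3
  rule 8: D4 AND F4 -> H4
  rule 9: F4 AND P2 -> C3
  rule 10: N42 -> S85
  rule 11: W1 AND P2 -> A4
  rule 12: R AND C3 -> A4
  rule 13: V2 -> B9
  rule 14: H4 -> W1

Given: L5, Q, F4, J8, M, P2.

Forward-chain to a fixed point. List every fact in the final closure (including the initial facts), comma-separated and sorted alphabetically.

A4, C3, D4, F4, G6, H4, J8, K9, L5, M, N, P2, Q, W1

Round 1 — rule 1, rule 2, rule 5, rule 9, derive G6, K9, D4, C3.
Round 2 — rule 8, derive H4.
Round 3 — rule 14, derive W1.
Round 4 — rule 11, derive A4.
Round 5 — rule 3, derive N.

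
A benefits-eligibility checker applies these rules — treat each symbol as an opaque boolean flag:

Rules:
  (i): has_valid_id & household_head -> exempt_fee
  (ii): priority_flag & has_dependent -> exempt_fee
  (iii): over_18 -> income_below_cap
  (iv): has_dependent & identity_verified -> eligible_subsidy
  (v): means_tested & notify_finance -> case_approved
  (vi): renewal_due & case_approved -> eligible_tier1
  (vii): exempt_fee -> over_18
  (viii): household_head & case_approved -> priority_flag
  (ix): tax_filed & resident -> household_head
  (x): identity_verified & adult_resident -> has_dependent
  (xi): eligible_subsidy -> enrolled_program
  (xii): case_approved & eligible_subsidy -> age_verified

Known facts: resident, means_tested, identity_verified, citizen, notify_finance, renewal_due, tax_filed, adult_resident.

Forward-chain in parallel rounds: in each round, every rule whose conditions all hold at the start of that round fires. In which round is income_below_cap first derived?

Round 1: (v) [means_tested & notify_finance -> case_approved]; (ix) [tax_filed & resident -> household_head]; (x) [identity_verified & adult_resident -> has_dependent]. Adds case_approved, household_head, has_dependent.
Round 2: (iv) [has_dependent & identity_verified -> eligible_subsidy]; (vi) [renewal_due & case_approved -> eligible_tier1]; (viii) [household_head & case_approved -> priority_flag]. Adds eligible_subsidy, eligible_tier1, priority_flag.
Round 3: (ii) [priority_flag & has_dependent -> exempt_fee]; (xi) [eligible_subsidy -> enrolled_program]; (xii) [case_approved & eligible_subsidy -> age_verified]. Adds exempt_fee, enrolled_program, age_verified.
Round 4: (vii) [exempt_fee -> over_18]. Adds over_18.
Round 5: (iii) [over_18 -> income_below_cap]. Adds income_below_cap.
income_below_cap first appears in round 5.

5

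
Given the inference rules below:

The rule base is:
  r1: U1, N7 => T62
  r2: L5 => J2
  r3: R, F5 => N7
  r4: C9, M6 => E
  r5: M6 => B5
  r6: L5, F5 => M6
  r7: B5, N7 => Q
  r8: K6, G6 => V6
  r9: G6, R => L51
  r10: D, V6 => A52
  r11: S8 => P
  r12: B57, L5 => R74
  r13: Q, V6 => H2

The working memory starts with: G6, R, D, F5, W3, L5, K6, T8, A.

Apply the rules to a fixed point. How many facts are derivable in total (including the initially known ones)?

[1] r2 [L5 => J2]; r3 [R, F5 => N7]; r6 [L5, F5 => M6]; r8 [K6, G6 => V6]; r9 [G6, R => L51]. ⇒ new: J2, N7, M6, V6, L51.
[2] r5 [M6 => B5]; r10 [D, V6 => A52]. ⇒ new: B5, A52.
[3] r7 [B5, N7 => Q]. ⇒ new: Q.
[4] r13 [Q, V6 => H2]. ⇒ new: H2.
Closure: {A, A52, B5, D, F5, G6, H2, J2, K6, L5, L51, M6, N7, Q, R, T8, V6, W3} — 18 facts.

18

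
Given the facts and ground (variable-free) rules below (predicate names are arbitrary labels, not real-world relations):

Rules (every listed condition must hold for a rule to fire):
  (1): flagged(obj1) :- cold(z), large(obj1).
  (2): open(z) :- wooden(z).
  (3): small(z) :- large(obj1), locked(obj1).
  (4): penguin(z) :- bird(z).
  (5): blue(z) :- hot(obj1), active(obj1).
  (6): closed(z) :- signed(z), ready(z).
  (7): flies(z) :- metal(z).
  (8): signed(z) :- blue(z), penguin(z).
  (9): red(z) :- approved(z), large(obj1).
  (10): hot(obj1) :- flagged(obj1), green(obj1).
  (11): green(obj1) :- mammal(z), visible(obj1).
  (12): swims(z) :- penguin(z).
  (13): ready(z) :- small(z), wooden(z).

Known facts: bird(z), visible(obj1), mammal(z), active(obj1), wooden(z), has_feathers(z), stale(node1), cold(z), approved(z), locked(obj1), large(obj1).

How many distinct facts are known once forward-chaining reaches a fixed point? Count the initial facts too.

Round 1: (1) [flagged(obj1) :- cold(z), large(obj1).]; (2) [open(z) :- wooden(z).]; (3) [small(z) :- large(obj1), locked(obj1).]; (4) [penguin(z) :- bird(z).]; (9) [red(z) :- approved(z), large(obj1).]; (11) [green(obj1) :- mammal(z), visible(obj1).]. Adds flagged(obj1), open(z), small(z), penguin(z), red(z), green(obj1).
Round 2: (10) [hot(obj1) :- flagged(obj1), green(obj1).]; (12) [swims(z) :- penguin(z).]; (13) [ready(z) :- small(z), wooden(z).]. Adds hot(obj1), swims(z), ready(z).
Round 3: (5) [blue(z) :- hot(obj1), active(obj1).]. Adds blue(z).
Round 4: (8) [signed(z) :- blue(z), penguin(z).]. Adds signed(z).
Round 5: (6) [closed(z) :- signed(z), ready(z).]. Adds closed(z).
Closure: {active(obj1), approved(z), bird(z), blue(z), closed(z), cold(z), flagged(obj1), green(obj1), has_feathers(z), hot(obj1), large(obj1), locked(obj1), mammal(z), open(z), penguin(z), ready(z), red(z), signed(z), small(z), stale(node1), swims(z), visible(obj1), wooden(z)} — 23 facts.

23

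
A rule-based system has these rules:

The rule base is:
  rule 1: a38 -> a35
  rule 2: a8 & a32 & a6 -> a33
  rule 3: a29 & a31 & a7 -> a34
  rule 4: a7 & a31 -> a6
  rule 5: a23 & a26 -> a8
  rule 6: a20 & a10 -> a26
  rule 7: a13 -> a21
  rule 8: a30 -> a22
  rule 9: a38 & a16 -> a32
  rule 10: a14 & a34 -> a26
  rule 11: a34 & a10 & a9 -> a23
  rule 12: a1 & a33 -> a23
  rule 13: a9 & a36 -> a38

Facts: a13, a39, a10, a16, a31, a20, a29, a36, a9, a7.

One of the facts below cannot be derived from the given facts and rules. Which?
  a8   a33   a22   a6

a22

Round 1 — rule 3, rule 4, rule 6, rule 7, rule 13, derive a34, a6, a26, a21, a38.
Round 2 — rule 1, rule 9, rule 11, derive a35, a32, a23.
Round 3 — rule 5, derive a8.
Round 4 — rule 2, derive a33.
Derived: a6 (round 1), a33 (round 4), a8 (round 3). a22 never appears in any round.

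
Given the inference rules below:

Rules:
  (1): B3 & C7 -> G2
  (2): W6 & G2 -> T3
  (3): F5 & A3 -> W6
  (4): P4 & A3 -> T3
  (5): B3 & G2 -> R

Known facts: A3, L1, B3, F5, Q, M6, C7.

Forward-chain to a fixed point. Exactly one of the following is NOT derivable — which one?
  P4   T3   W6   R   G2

P4

Round 1: (1) [B3 & C7 -> G2]; (3) [F5 & A3 -> W6]. New: G2, W6.
Round 2: (2) [W6 & G2 -> T3]; (5) [B3 & G2 -> R]. New: T3, R.
Derived: W6 (round 1), R (round 2), T3 (round 2), G2 (round 1). P4 never appears in any round.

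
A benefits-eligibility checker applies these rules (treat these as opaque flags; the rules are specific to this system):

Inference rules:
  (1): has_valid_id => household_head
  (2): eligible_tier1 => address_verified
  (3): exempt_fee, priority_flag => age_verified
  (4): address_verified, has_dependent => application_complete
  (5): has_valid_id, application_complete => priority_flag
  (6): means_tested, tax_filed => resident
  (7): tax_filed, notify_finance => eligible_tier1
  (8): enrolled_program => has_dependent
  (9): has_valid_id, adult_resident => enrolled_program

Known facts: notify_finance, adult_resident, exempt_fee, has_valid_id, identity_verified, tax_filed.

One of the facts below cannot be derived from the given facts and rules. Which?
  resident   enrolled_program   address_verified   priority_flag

resident

[1] (1) [has_valid_id => household_head]; (7) [tax_filed, notify_finance => eligible_tier1]; (9) [has_valid_id, adult_resident => enrolled_program]. ⇒ new: household_head, eligible_tier1, enrolled_program.
[2] (2) [eligible_tier1 => address_verified]; (8) [enrolled_program => has_dependent]. ⇒ new: address_verified, has_dependent.
[3] (4) [address_verified, has_dependent => application_complete]. ⇒ new: application_complete.
[4] (5) [has_valid_id, application_complete => priority_flag]. ⇒ new: priority_flag.
[5] (3) [exempt_fee, priority_flag => age_verified]. ⇒ new: age_verified.
Derived: enrolled_program (round 1), priority_flag (round 4), address_verified (round 2). resident never appears in any round.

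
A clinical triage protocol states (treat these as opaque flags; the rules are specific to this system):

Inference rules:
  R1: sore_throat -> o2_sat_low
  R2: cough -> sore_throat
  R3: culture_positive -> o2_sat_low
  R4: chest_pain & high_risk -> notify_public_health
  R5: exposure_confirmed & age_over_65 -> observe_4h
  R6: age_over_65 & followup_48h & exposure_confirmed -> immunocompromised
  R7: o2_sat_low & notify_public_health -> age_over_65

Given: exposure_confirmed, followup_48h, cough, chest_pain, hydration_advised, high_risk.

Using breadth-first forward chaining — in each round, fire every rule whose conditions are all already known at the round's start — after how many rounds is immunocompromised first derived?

Round 1: R2 [cough -> sore_throat]; R4 [chest_pain & high_risk -> notify_public_health]. Adds sore_throat, notify_public_health.
Round 2: R1 [sore_throat -> o2_sat_low]. Adds o2_sat_low.
Round 3: R7 [o2_sat_low & notify_public_health -> age_over_65]. Adds age_over_65.
Round 4: R5 [exposure_confirmed & age_over_65 -> observe_4h]; R6 [age_over_65 & followup_48h & exposure_confirmed -> immunocompromised]. Adds observe_4h, immunocompromised.
immunocompromised first appears in round 4.

4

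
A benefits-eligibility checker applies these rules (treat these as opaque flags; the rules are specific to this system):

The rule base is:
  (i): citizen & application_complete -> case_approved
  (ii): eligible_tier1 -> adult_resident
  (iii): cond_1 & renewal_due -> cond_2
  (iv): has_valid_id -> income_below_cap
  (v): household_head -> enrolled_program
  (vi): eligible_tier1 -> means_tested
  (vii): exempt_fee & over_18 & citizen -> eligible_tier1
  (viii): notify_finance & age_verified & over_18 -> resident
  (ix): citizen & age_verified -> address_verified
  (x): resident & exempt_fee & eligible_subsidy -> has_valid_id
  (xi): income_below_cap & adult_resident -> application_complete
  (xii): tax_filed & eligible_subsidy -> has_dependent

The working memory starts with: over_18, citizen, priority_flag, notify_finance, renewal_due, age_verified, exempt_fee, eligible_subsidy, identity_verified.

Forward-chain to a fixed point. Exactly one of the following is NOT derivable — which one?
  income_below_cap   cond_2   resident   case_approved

cond_2

Round 1 — (vii), (viii), (ix), derive eligible_tier1, resident, address_verified.
Round 2 — (ii), (vi), (x), derive adult_resident, means_tested, has_valid_id.
Round 3 — (iv), derive income_below_cap.
Round 4 — (xi), derive application_complete.
Round 5 — (i), derive case_approved.
Derived: income_below_cap (round 3), case_approved (round 5), resident (round 1). cond_2 never appears in any round.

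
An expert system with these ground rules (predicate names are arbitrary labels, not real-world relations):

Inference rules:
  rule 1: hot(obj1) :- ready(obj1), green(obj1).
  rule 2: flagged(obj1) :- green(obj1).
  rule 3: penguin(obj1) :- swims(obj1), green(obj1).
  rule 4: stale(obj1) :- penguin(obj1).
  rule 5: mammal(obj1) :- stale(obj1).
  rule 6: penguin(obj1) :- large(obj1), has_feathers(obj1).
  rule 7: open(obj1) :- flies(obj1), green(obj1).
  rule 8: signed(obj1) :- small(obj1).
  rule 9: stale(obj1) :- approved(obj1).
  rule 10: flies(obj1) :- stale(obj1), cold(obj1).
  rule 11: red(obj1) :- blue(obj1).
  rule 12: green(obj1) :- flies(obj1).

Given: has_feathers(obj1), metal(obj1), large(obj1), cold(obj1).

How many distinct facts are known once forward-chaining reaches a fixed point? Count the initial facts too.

11

Round 1: rule 6 [penguin(obj1) :- large(obj1), has_feathers(obj1).]. New: penguin(obj1).
Round 2: rule 4 [stale(obj1) :- penguin(obj1).]. New: stale(obj1).
Round 3: rule 5 [mammal(obj1) :- stale(obj1).]; rule 10 [flies(obj1) :- stale(obj1), cold(obj1).]. New: mammal(obj1), flies(obj1).
Round 4: rule 12 [green(obj1) :- flies(obj1).]. New: green(obj1).
Round 5: rule 2 [flagged(obj1) :- green(obj1).]; rule 7 [open(obj1) :- flies(obj1), green(obj1).]. New: flagged(obj1), open(obj1).
Closure: {cold(obj1), flagged(obj1), flies(obj1), green(obj1), has_feathers(obj1), large(obj1), mammal(obj1), metal(obj1), open(obj1), penguin(obj1), stale(obj1)} — 11 facts.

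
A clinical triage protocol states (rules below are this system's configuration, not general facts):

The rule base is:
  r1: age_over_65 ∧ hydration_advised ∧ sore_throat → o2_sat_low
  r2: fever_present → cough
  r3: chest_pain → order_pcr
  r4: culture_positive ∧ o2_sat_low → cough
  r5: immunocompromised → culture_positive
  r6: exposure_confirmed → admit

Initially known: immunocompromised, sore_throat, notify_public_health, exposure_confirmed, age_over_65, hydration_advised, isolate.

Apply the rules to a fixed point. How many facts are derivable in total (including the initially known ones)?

11

Round 1 — r1, r5, r6, derive o2_sat_low, culture_positive, admit.
Round 2 — r4, derive cough.
Closure: {admit, age_over_65, cough, culture_positive, exposure_confirmed, hydration_advised, immunocompromised, isolate, notify_public_health, o2_sat_low, sore_throat} — 11 facts.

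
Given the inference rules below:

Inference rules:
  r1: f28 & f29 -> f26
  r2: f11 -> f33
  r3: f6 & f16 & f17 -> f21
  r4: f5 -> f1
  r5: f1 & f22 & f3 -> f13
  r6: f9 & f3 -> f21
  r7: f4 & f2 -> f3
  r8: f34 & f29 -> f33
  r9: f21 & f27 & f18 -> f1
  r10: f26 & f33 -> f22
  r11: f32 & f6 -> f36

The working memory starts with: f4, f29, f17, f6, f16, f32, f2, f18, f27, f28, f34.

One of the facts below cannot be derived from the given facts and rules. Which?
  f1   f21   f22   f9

f9

[1] r1 [f28 & f29 -> f26]; r3 [f6 & f16 & f17 -> f21]; r7 [f4 & f2 -> f3]; r8 [f34 & f29 -> f33]; r11 [f32 & f6 -> f36]. ⇒ new: f26, f21, f3, f33, f36.
[2] r9 [f21 & f27 & f18 -> f1]; r10 [f26 & f33 -> f22]. ⇒ new: f1, f22.
[3] r5 [f1 & f22 & f3 -> f13]. ⇒ new: f13.
Derived: f1 (round 2), f22 (round 2), f21 (round 1). f9 never appears in any round.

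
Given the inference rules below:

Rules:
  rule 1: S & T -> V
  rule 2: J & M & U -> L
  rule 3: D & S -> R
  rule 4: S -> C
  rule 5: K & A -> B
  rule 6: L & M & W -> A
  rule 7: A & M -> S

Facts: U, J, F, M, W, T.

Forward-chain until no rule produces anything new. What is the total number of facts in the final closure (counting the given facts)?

Round 1 fires rule 2, giving L.
Round 2 fires rule 6, giving A.
Round 3 fires rule 7, giving S.
Round 4 fires rule 1, rule 4, giving V, C.
Closure: {A, C, F, J, L, M, S, T, U, V, W} — 11 facts.

11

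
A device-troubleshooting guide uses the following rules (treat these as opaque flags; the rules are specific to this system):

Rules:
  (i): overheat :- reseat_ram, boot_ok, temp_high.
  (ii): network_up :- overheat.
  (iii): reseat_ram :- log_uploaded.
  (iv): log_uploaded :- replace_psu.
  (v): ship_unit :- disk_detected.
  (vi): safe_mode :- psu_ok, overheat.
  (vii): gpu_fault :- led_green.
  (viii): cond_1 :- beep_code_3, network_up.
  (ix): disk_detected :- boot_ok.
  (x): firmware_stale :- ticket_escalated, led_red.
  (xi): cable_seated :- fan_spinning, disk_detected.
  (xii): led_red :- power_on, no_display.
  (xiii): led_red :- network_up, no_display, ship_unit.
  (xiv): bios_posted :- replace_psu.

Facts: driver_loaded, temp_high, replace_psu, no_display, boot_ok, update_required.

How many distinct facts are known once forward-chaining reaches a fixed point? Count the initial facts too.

14

Round 1 — (iv), (ix), (xiv), derive log_uploaded, disk_detected, bios_posted.
Round 2 — (iii), (v), derive reseat_ram, ship_unit.
Round 3 — (i), derive overheat.
Round 4 — (ii), derive network_up.
Round 5 — (xiii), derive led_red.
Closure: {bios_posted, boot_ok, disk_detected, driver_loaded, led_red, log_uploaded, network_up, no_display, overheat, replace_psu, reseat_ram, ship_unit, temp_high, update_required} — 14 facts.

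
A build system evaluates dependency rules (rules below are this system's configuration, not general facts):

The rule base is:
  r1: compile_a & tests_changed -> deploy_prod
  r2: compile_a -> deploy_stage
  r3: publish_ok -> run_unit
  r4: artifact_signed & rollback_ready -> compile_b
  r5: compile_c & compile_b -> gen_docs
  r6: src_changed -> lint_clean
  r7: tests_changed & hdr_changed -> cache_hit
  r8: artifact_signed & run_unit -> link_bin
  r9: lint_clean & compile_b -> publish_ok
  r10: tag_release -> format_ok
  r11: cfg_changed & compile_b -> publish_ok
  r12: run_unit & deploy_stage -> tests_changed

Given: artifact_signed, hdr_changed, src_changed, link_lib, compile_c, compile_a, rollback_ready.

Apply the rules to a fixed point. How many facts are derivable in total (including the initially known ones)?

[1] r2 [compile_a -> deploy_stage]; r4 [artifact_signed & rollback_ready -> compile_b]; r6 [src_changed -> lint_clean]. ⇒ new: deploy_stage, compile_b, lint_clean.
[2] r5 [compile_c & compile_b -> gen_docs]; r9 [lint_clean & compile_b -> publish_ok]. ⇒ new: gen_docs, publish_ok.
[3] r3 [publish_ok -> run_unit]. ⇒ new: run_unit.
[4] r8 [artifact_signed & run_unit -> link_bin]; r12 [run_unit & deploy_stage -> tests_changed]. ⇒ new: link_bin, tests_changed.
[5] r1 [compile_a & tests_changed -> deploy_prod]; r7 [tests_changed & hdr_changed -> cache_hit]. ⇒ new: deploy_prod, cache_hit.
Closure: {artifact_signed, cache_hit, compile_a, compile_b, compile_c, deploy_prod, deploy_stage, gen_docs, hdr_changed, link_bin, link_lib, lint_clean, publish_ok, rollback_ready, run_unit, src_changed, tests_changed} — 17 facts.

17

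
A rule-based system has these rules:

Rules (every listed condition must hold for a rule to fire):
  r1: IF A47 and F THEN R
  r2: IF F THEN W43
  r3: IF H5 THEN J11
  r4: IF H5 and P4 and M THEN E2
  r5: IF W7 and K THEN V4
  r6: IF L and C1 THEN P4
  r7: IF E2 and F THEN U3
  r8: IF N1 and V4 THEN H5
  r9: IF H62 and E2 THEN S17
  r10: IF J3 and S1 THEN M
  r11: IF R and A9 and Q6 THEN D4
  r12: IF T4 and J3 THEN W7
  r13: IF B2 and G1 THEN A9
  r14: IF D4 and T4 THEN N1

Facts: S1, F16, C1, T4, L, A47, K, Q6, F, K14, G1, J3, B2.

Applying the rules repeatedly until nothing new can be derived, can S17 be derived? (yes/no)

[1] r1 [IF A47 and F THEN R]; r2 [IF F THEN W43]; r6 [IF L and C1 THEN P4]; r10 [IF J3 and S1 THEN M]; r12 [IF T4 and J3 THEN W7]; r13 [IF B2 and G1 THEN A9]. ⇒ new: R, W43, P4, M, W7, A9.
[2] r5 [IF W7 and K THEN V4]; r11 [IF R and A9 and Q6 THEN D4]. ⇒ new: V4, D4.
[3] r14 [IF D4 and T4 THEN N1]. ⇒ new: N1.
[4] r8 [IF N1 and V4 THEN H5]. ⇒ new: H5.
[5] r3 [IF H5 THEN J11]; r4 [IF H5 and P4 and M THEN E2]. ⇒ new: J11, E2.
[6] r7 [IF E2 and F THEN U3]. ⇒ new: U3.
Fixed point reached. S17 is concluded only by r9; r9 needs H62 (never derived).

no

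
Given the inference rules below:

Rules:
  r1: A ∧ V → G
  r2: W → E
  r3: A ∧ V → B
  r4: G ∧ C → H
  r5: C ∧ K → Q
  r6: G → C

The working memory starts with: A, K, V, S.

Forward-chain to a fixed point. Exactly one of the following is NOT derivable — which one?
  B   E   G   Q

Round 1 — r1, r3, derive G, B.
Round 2 — r6, derive C.
Round 3 — r4, r5, derive H, Q.
Derived: G (round 1), Q (round 3), B (round 1). E never appears in any round.

E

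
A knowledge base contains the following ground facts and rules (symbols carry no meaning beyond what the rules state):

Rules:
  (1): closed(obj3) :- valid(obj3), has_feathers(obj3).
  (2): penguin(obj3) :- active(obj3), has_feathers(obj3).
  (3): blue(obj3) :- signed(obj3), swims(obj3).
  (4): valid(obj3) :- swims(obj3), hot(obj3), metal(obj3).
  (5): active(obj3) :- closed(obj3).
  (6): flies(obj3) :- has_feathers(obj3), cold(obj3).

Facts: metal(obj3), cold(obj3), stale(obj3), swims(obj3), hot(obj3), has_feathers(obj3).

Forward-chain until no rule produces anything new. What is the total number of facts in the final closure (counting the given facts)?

11

[1] (4) [valid(obj3) :- swims(obj3), hot(obj3), metal(obj3).]; (6) [flies(obj3) :- has_feathers(obj3), cold(obj3).]. ⇒ new: valid(obj3), flies(obj3).
[2] (1) [closed(obj3) :- valid(obj3), has_feathers(obj3).]. ⇒ new: closed(obj3).
[3] (5) [active(obj3) :- closed(obj3).]. ⇒ new: active(obj3).
[4] (2) [penguin(obj3) :- active(obj3), has_feathers(obj3).]. ⇒ new: penguin(obj3).
Closure: {active(obj3), closed(obj3), cold(obj3), flies(obj3), has_feathers(obj3), hot(obj3), metal(obj3), penguin(obj3), stale(obj3), swims(obj3), valid(obj3)} — 11 facts.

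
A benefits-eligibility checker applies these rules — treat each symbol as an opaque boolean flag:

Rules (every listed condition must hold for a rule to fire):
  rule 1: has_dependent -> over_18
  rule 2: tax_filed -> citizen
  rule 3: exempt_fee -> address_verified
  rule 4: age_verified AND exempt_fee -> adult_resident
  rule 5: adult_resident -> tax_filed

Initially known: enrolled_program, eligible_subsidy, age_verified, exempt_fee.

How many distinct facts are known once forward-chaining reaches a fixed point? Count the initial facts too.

8

[1] rule 3 [exempt_fee -> address_verified]; rule 4 [age_verified AND exempt_fee -> adult_resident]. ⇒ new: address_verified, adult_resident.
[2] rule 5 [adult_resident -> tax_filed]. ⇒ new: tax_filed.
[3] rule 2 [tax_filed -> citizen]. ⇒ new: citizen.
Closure: {address_verified, adult_resident, age_verified, citizen, eligible_subsidy, enrolled_program, exempt_fee, tax_filed} — 8 facts.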